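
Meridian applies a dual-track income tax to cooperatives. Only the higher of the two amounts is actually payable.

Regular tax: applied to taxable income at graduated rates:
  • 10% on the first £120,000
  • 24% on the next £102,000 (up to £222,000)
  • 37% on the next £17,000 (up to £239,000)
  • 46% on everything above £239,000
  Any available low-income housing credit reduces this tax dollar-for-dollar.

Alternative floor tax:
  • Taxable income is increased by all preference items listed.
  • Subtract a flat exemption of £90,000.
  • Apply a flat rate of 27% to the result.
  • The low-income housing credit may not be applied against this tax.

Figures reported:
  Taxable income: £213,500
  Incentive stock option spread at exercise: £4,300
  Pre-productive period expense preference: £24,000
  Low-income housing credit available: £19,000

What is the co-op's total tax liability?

Regular tax:
  £120,000 × 10% = £12,000
  £93,500 × 24% = £22,440
  → £34,440
  Less low-income housing credit £19,000 → £15,440

Alternative floor tax:
  Adjusted income: £213,500 + £4,300 + £24,000 = £241,800
  Less exemption £90,000 → base £151,800
  £151,800 × 27% = £40,986

£40,986 > £15,440, so the alternative floor tax is the binding amount.

£40,986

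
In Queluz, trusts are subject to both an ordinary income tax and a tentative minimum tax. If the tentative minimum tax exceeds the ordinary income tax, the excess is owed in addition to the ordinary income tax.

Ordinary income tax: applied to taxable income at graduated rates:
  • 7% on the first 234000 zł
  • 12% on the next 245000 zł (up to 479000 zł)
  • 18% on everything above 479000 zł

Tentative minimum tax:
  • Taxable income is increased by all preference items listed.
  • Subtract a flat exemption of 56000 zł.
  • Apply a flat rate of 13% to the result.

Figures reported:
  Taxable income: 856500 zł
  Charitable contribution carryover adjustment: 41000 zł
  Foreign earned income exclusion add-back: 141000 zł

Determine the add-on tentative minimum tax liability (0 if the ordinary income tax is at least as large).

Ordinary income tax:
  234000 zł × 7% = 16380 zł
  245000 zł × 12% = 29400 zł
  377500 zł × 18% = 67950 zł
  → 113730 zł

Tentative minimum tax:
  Adjusted income: 856500 zł + 41000 zł + 141000 zł = 1038500 zł
  Less exemption 56000 zł → base 982500 zł
  982500 zł × 13% = 127725 zł

Excess of tentative minimum tax over ordinary income tax: 127725 zł − 113730 zł = 13995 zł.

13995 zł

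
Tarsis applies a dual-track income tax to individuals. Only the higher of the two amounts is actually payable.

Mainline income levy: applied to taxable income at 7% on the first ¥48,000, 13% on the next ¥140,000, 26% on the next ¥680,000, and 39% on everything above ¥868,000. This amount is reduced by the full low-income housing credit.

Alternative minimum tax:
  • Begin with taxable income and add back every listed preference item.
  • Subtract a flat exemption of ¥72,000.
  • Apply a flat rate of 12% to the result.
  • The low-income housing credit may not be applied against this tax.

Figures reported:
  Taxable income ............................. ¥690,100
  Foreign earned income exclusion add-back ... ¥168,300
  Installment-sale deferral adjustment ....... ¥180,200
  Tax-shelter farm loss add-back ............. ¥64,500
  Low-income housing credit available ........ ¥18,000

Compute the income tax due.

Alternative minimum tax:
  Adjusted income: ¥690,100 + ¥168,300 + ¥180,200 + ¥64,500 = ¥1,103,100
  Less exemption ¥72,000 → base ¥1,031,100
  ¥1,031,100 × 12% = ¥123,732

Mainline income levy:
  ¥48,000 × 7% = ¥3,360
  ¥140,000 × 13% = ¥18,200
  ¥502,100 × 26% = ¥130,546
  → ¥152,106
  Less low-income housing credit ¥18,000 → ¥134,106

¥134,106 > ¥123,732, so the mainline income levy governs.

¥134,106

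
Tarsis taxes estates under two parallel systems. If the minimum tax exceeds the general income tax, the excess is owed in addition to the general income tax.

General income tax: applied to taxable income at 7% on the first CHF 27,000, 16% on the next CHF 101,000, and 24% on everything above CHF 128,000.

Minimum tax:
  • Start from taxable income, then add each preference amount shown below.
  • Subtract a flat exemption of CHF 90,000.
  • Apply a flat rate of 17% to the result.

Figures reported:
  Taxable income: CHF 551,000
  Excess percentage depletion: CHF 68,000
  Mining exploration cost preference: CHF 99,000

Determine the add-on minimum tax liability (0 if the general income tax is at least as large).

CHF 0

Minimum tax:
  Adjusted income: CHF 551,000 + CHF 68,000 + CHF 99,000 = CHF 718,000
  Less exemption CHF 90,000 → base CHF 628,000
  CHF 628,000 × 17% = CHF 106,760

General income tax:
  CHF 27,000 × 7% = CHF 1,890
  CHF 101,000 × 16% = CHF 16,160
  CHF 423,000 × 24% = CHF 101,520
  → CHF 119,570

CHF 106,760 ≤ CHF 119,570, so no add-on is due.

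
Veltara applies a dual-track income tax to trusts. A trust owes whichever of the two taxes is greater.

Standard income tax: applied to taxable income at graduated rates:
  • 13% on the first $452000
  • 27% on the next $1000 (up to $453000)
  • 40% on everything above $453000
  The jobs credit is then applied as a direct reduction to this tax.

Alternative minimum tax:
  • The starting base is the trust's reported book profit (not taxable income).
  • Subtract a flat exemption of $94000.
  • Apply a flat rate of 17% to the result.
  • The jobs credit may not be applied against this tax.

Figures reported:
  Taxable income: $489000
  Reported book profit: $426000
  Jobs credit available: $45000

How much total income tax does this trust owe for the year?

$56440

Alternative minimum tax:
  Base (reported book profit): $426000
  Less exemption $94000 → base $332000
  $332000 × 17% = $56440

Standard income tax:
  $452000 × 13% = $58760
  $1000 × 27% = $270
  $36000 × 40% = $14400
  → $73430
  Less jobs credit $45000 → $28430

$56440 > $28430, so the alternative minimum tax is the binding amount.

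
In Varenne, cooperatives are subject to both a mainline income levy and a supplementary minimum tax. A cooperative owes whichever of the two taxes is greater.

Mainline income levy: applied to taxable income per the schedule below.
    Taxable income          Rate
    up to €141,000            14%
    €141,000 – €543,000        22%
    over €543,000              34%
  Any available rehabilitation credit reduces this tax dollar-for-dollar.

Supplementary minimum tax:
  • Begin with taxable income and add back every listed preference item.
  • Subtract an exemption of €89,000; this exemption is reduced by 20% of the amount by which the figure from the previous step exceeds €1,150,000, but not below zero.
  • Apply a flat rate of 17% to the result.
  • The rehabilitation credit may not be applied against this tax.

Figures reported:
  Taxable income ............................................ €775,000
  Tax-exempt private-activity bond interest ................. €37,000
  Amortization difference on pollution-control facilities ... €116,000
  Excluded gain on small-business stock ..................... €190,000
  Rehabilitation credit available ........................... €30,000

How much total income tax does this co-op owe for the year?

€174,930

Supplementary minimum tax:
  Adjusted income: €775,000 + €37,000 + €116,000 + €190,000 = €1,118,000
  Exemption: €1,118,000 ≤ €1,150,000, so full €89,000 applies
  Base: €1,118,000 − €89,000 = €1,029,000
  €1,029,000 × 17% = €174,930

Mainline income levy:
  €141,000 × 14% = €19,740
  €402,000 × 22% = €88,440
  €232,000 × 34% = €78,880
  → €187,060
  Less rehabilitation credit €30,000 → €157,060

€174,930 > €157,060, so the supplementary minimum tax is the binding amount.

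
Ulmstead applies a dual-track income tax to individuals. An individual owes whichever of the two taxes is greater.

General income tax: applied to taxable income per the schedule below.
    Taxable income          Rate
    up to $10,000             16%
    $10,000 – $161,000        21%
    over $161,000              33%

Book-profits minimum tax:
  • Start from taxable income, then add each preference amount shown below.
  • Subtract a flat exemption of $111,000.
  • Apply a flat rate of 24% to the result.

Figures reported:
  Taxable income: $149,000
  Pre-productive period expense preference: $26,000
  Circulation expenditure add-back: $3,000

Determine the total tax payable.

Book-profits minimum tax:
  Adjusted income: $149,000 + $26,000 + $3,000 = $178,000
  Less exemption $111,000 → base $67,000
  $67,000 × 24% = $16,080

General income tax:
  $10,000 × 16% = $1,600
  $139,000 × 21% = $29,190
  → $30,790

$30,790 > $16,080, so the general income tax governs.

$30,790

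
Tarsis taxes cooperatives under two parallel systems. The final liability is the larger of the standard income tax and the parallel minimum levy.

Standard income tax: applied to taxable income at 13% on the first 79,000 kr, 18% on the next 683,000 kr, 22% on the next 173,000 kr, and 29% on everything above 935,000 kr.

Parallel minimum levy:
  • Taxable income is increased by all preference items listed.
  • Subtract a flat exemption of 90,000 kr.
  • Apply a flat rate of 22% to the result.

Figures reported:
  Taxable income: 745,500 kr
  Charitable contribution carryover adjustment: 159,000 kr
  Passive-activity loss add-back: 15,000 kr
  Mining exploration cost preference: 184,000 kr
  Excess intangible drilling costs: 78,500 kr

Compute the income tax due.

Parallel minimum levy:
  Adjusted income: 745,500 kr + 159,000 kr + 15,000 kr + 184,000 kr + 78,500 kr = 1,182,000 kr
  Less exemption 90,000 kr → base 1,092,000 kr
  1,092,000 kr × 22% = 240,240 kr

Standard income tax:
  79,000 kr × 13% = 10,270 kr
  666,500 kr × 18% = 119,970 kr
  → 130,240 kr

240,240 kr > 130,240 kr, so the parallel minimum levy is the binding amount.

240,240 kr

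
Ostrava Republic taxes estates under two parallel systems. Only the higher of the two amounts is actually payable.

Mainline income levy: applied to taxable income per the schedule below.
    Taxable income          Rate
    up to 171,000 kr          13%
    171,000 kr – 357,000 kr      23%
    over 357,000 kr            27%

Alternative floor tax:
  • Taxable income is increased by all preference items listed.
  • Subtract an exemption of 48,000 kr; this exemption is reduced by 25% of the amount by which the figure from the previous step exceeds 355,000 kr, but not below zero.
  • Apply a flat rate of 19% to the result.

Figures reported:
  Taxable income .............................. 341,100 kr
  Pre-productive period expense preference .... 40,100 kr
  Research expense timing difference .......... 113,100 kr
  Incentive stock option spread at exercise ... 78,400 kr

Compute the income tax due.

Alternative floor tax:
  Adjusted income: 341,100 kr + 40,100 kr + 113,100 kr + 78,400 kr = 572,700 kr
  Exemption: 25% × (572,700 kr − 355,000 kr) = 54,425 kr ≥ 48,000 kr, so the exemption is fully phased out
  Base: 572,700 kr − 0 kr = 572,700 kr
  572,700 kr × 19% = 108,813 kr

Mainline income levy:
  171,000 kr × 13% = 22,230 kr
  170,100 kr × 23% = 39,123 kr
  → 61,353 kr

108,813 kr > 61,353 kr, so the alternative floor tax is the binding amount.

108,813 kr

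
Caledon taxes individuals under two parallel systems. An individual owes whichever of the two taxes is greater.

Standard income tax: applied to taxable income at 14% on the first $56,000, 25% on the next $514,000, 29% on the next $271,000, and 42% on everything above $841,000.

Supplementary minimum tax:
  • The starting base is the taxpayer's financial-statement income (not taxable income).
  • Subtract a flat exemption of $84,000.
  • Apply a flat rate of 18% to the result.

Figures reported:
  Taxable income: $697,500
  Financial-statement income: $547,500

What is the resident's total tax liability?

Supplementary minimum tax:
  Base (financial-statement income): $547,500
  Less exemption $84,000 → base $463,500
  $463,500 × 18% = $83,430

Standard income tax:
  $56,000 × 14% = $7,840
  $514,000 × 25% = $128,500
  $127,500 × 29% = $36,975
  → $173,315

$173,315 > $83,430, so the standard income tax governs.

$173,315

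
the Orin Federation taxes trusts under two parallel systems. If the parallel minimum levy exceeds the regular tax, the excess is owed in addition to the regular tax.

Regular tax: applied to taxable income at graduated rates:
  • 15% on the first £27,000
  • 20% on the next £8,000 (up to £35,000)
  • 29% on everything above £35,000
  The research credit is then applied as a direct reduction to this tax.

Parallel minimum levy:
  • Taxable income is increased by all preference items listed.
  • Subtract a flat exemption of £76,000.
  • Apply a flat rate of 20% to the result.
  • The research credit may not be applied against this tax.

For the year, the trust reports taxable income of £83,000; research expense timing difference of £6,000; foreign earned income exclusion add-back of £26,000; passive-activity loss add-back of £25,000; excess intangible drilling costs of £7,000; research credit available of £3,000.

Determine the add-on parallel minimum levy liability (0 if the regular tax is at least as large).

Regular tax:
  £27,000 × 15% = £4,050
  £8,000 × 20% = £1,600
  £48,000 × 29% = £13,920
  → £19,570
  Less research credit £3,000 → £16,570

Parallel minimum levy:
  Adjusted income: £83,000 + £6,000 + £26,000 + £25,000 + £7,000 = £147,000
  Less exemption £76,000 → base £71,000
  £71,000 × 20% = £14,200

£14,200 ≤ £16,570, so no add-on is due.

£0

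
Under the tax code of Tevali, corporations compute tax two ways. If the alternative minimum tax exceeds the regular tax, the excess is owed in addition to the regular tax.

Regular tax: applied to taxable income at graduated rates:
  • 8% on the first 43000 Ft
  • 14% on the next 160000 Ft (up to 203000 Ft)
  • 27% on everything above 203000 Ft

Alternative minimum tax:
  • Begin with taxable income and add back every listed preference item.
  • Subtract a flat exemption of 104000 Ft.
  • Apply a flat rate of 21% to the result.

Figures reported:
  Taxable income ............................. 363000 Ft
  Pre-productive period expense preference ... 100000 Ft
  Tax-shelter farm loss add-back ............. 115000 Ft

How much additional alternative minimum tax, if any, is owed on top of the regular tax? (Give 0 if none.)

30500 Ft

Alternative minimum tax:
  Adjusted income: 363000 Ft + 100000 Ft + 115000 Ft = 578000 Ft
  Less exemption 104000 Ft → base 474000 Ft
  474000 Ft × 21% = 99540 Ft

Regular tax:
  43000 Ft × 8% = 3440 Ft
  160000 Ft × 14% = 22400 Ft
  160000 Ft × 27% = 43200 Ft
  → 69040 Ft

Excess of alternative minimum tax over regular tax: 99540 Ft − 69040 Ft = 30500 Ft.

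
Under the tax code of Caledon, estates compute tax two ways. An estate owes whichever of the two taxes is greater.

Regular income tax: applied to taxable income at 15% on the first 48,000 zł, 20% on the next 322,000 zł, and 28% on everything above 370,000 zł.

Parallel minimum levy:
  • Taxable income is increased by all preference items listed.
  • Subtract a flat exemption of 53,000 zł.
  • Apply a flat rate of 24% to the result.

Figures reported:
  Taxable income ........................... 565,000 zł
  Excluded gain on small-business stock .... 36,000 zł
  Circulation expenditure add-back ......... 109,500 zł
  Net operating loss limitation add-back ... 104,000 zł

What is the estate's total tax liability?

Regular income tax:
  48,000 zł × 15% = 7,200 zł
  322,000 zł × 20% = 64,400 zł
  195,000 zł × 28% = 54,600 zł
  → 126,200 zł

Parallel minimum levy:
  Adjusted income: 565,000 zł + 36,000 zł + 109,500 zł + 104,000 zł = 814,500 zł
  Less exemption 53,000 zł → base 761,500 zł
  761,500 zł × 24% = 182,760 zł

182,760 zł > 126,200 zł, so the parallel minimum levy is the binding amount.

182,760 zł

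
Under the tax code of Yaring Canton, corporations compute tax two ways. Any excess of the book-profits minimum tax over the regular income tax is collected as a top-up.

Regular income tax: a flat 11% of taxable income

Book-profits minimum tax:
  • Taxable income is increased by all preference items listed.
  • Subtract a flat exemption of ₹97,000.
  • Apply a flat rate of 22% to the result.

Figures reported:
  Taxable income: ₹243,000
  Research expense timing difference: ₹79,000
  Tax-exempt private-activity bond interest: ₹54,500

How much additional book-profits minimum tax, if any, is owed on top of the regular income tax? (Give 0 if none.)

Book-profits minimum tax:
  Adjusted income: ₹243,000 + ₹79,000 + ₹54,500 = ₹376,500
  Less exemption ₹97,000 → base ₹279,500
  ₹279,500 × 22% = ₹61,490

Regular income tax:
  ₹243,000 × 11% = ₹26,730

Excess of book-profits minimum tax over regular income tax: ₹61,490 − ₹26,730 = ₹34,760.

₹34,760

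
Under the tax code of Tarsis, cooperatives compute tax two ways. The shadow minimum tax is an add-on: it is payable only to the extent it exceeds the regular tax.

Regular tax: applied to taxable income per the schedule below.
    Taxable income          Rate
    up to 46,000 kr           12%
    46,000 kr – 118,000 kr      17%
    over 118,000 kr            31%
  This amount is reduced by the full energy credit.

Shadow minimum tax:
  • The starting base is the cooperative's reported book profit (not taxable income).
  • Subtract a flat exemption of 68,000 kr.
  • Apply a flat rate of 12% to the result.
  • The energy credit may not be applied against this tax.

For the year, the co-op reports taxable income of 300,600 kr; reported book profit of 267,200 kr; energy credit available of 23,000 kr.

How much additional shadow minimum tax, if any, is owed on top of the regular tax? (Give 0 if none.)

0 kr

Regular tax:
  46,000 kr × 12% = 5,520 kr
  72,000 kr × 17% = 12,240 kr
  182,600 kr × 31% = 56,606 kr
  → 74,366 kr
  Less energy credit 23,000 kr → 51,366 kr

Shadow minimum tax:
  Base (reported book profit): 267,200 kr
  Less exemption 68,000 kr → base 199,200 kr
  199,200 kr × 12% = 23,904 kr

23,904 kr ≤ 51,366 kr, so no add-on is due.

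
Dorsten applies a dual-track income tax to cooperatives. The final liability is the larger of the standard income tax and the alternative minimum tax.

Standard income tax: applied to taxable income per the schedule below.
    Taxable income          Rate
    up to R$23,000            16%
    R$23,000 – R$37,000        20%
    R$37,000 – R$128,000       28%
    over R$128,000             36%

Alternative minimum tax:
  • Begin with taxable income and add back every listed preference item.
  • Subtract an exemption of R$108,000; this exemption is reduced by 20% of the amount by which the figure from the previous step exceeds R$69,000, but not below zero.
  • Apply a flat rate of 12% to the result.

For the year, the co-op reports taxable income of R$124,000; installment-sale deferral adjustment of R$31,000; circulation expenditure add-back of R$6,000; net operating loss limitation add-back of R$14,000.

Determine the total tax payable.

Standard income tax:
  R$23,000 × 16% = R$3,680
  R$14,000 × 20% = R$2,800
  R$87,000 × 28% = R$24,360
  → R$30,840

Alternative minimum tax:
  Adjusted income: R$124,000 + R$31,000 + R$6,000 + R$14,000 = R$175,000
  Exemption: R$108,000 − 20% × (R$175,000 − R$69,000) = R$108,000 − R$21,200 = R$86,800
  Base: R$175,000 − R$86,800 = R$88,200
  R$88,200 × 12% = R$10,584

R$30,840 > R$10,584, so the standard income tax governs.

R$30,840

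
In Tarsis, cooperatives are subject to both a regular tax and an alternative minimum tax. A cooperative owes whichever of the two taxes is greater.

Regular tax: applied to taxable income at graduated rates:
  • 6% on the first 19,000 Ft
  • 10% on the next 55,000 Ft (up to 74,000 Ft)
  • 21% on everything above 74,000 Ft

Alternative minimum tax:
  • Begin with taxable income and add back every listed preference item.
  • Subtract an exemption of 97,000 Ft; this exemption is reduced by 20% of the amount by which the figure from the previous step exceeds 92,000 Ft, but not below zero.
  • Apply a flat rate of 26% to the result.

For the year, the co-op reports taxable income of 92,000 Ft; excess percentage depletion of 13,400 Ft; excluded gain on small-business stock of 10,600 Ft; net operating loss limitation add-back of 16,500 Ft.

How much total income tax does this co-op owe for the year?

Alternative minimum tax:
  Adjusted income: 92,000 Ft + 13,400 Ft + 10,600 Ft + 16,500 Ft = 132,500 Ft
  Exemption: 97,000 Ft − 20% × (132,500 Ft − 92,000 Ft) = 97,000 Ft − 8,100 Ft = 88,900 Ft
  Base: 132,500 Ft − 88,900 Ft = 43,600 Ft
  43,600 Ft × 26% = 11,336 Ft

Regular tax:
  19,000 Ft × 6% = 1,140 Ft
  55,000 Ft × 10% = 5,500 Ft
  18,000 Ft × 21% = 3,780 Ft
  → 10,420 Ft

11,336 Ft > 10,420 Ft, so the alternative minimum tax is the binding amount.

11,336 Ft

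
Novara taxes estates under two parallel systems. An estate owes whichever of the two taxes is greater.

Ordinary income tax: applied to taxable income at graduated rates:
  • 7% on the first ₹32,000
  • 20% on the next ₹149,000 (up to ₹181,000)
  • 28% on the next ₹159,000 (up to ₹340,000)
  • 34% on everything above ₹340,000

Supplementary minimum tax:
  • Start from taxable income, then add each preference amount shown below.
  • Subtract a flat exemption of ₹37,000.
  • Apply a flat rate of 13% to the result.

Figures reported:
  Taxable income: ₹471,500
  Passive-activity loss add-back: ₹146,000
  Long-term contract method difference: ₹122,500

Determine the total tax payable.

Supplementary minimum tax:
  Adjusted income: ₹471,500 + ₹146,000 + ₹122,500 = ₹740,000
  Less exemption ₹37,000 → base ₹703,000
  ₹703,000 × 13% = ₹91,390

Ordinary income tax:
  ₹32,000 × 7% = ₹2,240
  ₹149,000 × 20% = ₹29,800
  ₹159,000 × 28% = ₹44,520
  ₹131,500 × 34% = ₹44,710
  → ₹121,270

₹121,270 > ₹91,390, so the ordinary income tax governs.

₹121,270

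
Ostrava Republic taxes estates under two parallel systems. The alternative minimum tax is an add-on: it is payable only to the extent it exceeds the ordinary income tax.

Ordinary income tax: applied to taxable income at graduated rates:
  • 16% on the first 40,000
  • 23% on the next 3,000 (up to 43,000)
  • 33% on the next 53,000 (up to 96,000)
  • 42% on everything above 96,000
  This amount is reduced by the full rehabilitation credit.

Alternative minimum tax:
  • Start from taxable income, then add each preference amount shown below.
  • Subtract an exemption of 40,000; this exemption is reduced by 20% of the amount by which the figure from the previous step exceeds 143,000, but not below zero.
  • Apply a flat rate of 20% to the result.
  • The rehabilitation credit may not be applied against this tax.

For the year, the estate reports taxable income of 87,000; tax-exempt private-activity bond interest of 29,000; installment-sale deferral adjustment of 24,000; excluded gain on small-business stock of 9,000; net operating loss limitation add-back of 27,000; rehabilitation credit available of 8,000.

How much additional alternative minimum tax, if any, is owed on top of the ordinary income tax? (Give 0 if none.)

14,910

Ordinary income tax:
  40,000 × 16% = 6,400
  3,000 × 23% = 690
  44,000 × 33% = 14,520
  → 21,610
  Less rehabilitation credit 8,000 → 13,610

Alternative minimum tax:
  Adjusted income: 87,000 + 29,000 + 24,000 + 9,000 + 27,000 = 176,000
  Exemption: 40,000 − 20% × (176,000 − 143,000) = 40,000 − 6,600 = 33,400
  Base: 176,000 − 33,400 = 142,600
  142,600 × 20% = 28,520

Excess of alternative minimum tax over ordinary income tax: 28,520 − 13,610 = 14,910.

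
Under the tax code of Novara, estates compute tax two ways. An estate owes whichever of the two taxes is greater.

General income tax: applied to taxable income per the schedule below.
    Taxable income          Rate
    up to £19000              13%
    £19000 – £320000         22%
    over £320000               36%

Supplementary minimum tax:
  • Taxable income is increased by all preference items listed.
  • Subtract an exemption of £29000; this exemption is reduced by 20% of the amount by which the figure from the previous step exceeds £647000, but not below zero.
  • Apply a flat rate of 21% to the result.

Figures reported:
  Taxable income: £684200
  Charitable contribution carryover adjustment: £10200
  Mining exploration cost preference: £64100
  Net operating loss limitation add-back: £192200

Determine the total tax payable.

£199802

Supplementary minimum tax:
  Adjusted income: £684200 + £10200 + £64100 + £192200 = £950700
  Exemption: 20% × (£950700 − £647000) = £60740 ≥ £29000, so the exemption is fully phased out
  Base: £950700 − £0 = £950700
  £950700 × 21% = £199647

General income tax:
  £19000 × 13% = £2470
  £301000 × 22% = £66220
  £364200 × 36% = £131112
  → £199802

£199802 > £199647, so the general income tax governs.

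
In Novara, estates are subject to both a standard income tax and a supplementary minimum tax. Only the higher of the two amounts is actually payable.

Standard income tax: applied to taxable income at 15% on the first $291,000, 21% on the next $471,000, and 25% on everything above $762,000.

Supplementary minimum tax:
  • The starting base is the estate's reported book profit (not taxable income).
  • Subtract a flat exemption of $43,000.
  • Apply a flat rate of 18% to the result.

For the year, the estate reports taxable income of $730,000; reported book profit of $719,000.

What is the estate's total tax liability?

Standard income tax:
  $291,000 × 15% = $43,650
  $439,000 × 21% = $92,190
  → $135,840

Supplementary minimum tax:
  Base (reported book profit): $719,000
  Less exemption $43,000 → base $676,000
  $676,000 × 18% = $121,680

$135,840 > $121,680, so the standard income tax governs.

$135,840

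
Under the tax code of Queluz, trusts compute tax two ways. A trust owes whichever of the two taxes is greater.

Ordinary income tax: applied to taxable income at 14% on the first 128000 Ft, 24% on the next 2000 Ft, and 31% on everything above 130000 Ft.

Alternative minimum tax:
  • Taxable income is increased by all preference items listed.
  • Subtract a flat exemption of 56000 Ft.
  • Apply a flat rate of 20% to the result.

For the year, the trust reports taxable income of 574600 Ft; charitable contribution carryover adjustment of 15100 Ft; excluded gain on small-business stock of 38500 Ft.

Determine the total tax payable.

156226 Ft

Alternative minimum tax:
  Adjusted income: 574600 Ft + 15100 Ft + 38500 Ft = 628200 Ft
  Less exemption 56000 Ft → base 572200 Ft
  572200 Ft × 20% = 114440 Ft

Ordinary income tax:
  128000 Ft × 14% = 17920 Ft
  2000 Ft × 24% = 480 Ft
  444600 Ft × 31% = 137826 Ft
  → 156226 Ft

156226 Ft > 114440 Ft, so the ordinary income tax governs.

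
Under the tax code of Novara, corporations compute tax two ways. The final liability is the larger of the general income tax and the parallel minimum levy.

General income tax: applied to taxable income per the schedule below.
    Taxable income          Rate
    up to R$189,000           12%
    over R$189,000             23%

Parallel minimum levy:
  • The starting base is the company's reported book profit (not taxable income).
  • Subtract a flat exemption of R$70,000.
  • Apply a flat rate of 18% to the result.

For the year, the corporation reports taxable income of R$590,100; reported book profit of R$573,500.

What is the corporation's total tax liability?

R$114,933

General income tax:
  R$189,000 × 12% = R$22,680
  R$401,100 × 23% = R$92,253
  → R$114,933

Parallel minimum levy:
  Base (reported book profit): R$573,500
  Less exemption R$70,000 → base R$503,500
  R$503,500 × 18% = R$90,630

R$114,933 > R$90,630, so the general income tax governs.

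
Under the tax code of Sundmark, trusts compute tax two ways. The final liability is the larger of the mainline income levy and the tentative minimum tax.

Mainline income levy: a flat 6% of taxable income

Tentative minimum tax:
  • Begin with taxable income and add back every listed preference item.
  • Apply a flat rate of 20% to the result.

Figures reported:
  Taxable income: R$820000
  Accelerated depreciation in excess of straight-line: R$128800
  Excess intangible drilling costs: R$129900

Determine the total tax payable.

Mainline income levy:
  R$820000 × 6% = R$49200

Tentative minimum tax:
  Adjusted income: R$820000 + R$128800 + R$129900 = R$1078700
  R$1078700 × 20% = R$215740

R$215740 > R$49200, so the tentative minimum tax is the binding amount.

R$215740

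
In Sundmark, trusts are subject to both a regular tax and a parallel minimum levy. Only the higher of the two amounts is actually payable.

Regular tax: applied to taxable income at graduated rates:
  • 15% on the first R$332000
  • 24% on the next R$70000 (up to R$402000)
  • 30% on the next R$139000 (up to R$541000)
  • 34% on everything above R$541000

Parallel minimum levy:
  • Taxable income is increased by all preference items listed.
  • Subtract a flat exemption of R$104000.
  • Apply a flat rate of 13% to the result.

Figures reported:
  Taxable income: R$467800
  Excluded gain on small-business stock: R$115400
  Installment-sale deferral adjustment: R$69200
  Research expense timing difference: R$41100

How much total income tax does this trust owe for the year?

Parallel minimum levy:
  Adjusted income: R$467800 + R$115400 + R$69200 + R$41100 = R$693500
  Less exemption R$104000 → base R$589500
  R$589500 × 13% = R$76635

Regular tax:
  R$332000 × 15% = R$49800
  R$70000 × 24% = R$16800
  R$65800 × 30% = R$19740
  → R$86340

R$86340 > R$76635, so the regular tax governs.

R$86340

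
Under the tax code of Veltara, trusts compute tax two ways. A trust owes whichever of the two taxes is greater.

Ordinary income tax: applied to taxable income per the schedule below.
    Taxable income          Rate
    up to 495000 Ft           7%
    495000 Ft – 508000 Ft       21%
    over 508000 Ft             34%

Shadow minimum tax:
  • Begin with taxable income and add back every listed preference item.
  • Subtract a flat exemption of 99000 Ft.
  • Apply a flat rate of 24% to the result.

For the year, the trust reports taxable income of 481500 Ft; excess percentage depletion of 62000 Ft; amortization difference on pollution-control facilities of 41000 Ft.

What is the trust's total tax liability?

Shadow minimum tax:
  Adjusted income: 481500 Ft + 62000 Ft + 41000 Ft = 584500 Ft
  Less exemption 99000 Ft → base 485500 Ft
  485500 Ft × 24% = 116520 Ft

Ordinary income tax:
  481500 Ft × 7% = 33705 Ft

116520 Ft > 33705 Ft, so the shadow minimum tax is the binding amount.

116520 Ft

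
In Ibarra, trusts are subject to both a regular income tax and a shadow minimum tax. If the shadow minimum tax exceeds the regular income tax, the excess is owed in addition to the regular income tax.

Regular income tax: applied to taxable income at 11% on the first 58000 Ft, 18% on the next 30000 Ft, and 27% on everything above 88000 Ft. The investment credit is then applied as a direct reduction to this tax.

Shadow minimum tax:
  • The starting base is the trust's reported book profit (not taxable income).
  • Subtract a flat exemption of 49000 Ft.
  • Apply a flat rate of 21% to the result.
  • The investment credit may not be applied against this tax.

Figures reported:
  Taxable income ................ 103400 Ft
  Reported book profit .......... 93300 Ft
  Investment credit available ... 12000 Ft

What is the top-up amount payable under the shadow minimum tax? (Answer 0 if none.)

5365 Ft

Shadow minimum tax:
  Base (reported book profit): 93300 Ft
  Less exemption 49000 Ft → base 44300 Ft
  44300 Ft × 21% = 9303 Ft

Regular income tax:
  58000 Ft × 11% = 6380 Ft
  30000 Ft × 18% = 5400 Ft
  15400 Ft × 27% = 4158 Ft
  → 15938 Ft
  Less investment credit 12000 Ft → 3938 Ft

Excess of shadow minimum tax over regular income tax: 9303 Ft − 3938 Ft = 5365 Ft.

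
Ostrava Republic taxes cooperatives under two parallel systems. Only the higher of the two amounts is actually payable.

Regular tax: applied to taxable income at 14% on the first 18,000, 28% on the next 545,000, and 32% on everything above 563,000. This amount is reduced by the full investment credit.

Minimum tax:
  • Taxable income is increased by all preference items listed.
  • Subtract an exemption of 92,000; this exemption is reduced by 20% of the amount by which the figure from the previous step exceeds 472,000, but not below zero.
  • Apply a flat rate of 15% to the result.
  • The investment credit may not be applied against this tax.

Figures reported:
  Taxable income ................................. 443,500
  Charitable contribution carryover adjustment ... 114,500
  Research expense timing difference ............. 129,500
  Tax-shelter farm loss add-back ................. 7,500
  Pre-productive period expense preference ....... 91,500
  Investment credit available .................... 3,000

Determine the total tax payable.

118,660

Minimum tax:
  Adjusted income: 443,500 + 114,500 + 129,500 + 7,500 + 91,500 = 786,500
  Exemption: 92,000 − 20% × (786,500 − 472,000) = 92,000 − 62,900 = 29,100
  Base: 786,500 − 29,100 = 757,400
  757,400 × 15% = 113,610

Regular tax:
  18,000 × 14% = 2,520
  425,500 × 28% = 119,140
  → 121,660
  Less investment credit 3,000 → 118,660

118,660 > 113,610, so the regular tax governs.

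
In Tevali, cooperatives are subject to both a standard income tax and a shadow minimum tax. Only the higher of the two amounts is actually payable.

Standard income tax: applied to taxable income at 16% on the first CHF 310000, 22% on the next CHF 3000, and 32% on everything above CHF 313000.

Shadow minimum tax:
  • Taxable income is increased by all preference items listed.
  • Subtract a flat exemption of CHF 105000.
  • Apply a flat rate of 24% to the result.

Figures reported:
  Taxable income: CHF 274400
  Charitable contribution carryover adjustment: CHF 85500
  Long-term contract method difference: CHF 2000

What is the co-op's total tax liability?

CHF 61656

Shadow minimum tax:
  Adjusted income: CHF 274400 + CHF 85500 + CHF 2000 = CHF 361900
  Less exemption CHF 105000 → base CHF 256900
  CHF 256900 × 24% = CHF 61656

Standard income tax:
  CHF 274400 × 16% = CHF 43904

CHF 61656 > CHF 43904, so the shadow minimum tax is the binding amount.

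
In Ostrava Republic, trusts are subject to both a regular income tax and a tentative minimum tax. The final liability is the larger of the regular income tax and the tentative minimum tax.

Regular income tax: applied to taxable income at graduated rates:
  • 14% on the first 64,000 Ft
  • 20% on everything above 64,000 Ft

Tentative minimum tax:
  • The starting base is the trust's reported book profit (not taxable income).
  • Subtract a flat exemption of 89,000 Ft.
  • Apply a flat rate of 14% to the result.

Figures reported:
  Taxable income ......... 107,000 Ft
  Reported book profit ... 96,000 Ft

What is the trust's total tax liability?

Regular income tax:
  64,000 Ft × 14% = 8,960 Ft
  43,000 Ft × 20% = 8,600 Ft
  → 17,560 Ft

Tentative minimum tax:
  Base (reported book profit): 96,000 Ft
  Less exemption 89,000 Ft → base 7,000 Ft
  7,000 Ft × 14% = 980 Ft

17,560 Ft > 980 Ft, so the regular income tax governs.

17,560 Ft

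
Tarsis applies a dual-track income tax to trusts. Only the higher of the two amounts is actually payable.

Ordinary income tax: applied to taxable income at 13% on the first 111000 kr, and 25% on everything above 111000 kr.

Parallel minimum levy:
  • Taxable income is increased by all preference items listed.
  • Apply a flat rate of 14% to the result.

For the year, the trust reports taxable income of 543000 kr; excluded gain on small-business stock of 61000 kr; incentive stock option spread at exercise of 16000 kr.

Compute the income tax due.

122430 kr

Parallel minimum levy:
  Adjusted income: 543000 kr + 61000 kr + 16000 kr = 620000 kr
  620000 kr × 14% = 86800 kr

Ordinary income tax:
  111000 kr × 13% = 14430 kr
  432000 kr × 25% = 108000 kr
  → 122430 kr

122430 kr > 86800 kr, so the ordinary income tax governs.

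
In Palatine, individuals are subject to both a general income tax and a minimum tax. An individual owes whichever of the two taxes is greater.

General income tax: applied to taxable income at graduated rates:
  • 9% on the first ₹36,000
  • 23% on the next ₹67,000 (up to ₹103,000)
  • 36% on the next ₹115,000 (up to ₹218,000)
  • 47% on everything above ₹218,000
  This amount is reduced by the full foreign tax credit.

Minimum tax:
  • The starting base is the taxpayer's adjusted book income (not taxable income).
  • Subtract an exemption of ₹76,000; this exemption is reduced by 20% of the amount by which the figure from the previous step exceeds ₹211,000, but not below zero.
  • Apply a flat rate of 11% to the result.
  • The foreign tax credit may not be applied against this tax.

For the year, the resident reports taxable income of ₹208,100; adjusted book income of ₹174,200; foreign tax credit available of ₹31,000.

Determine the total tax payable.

₹25,486

General income tax:
  ₹36,000 × 9% = ₹3,240
  ₹67,000 × 23% = ₹15,410
  ₹105,100 × 36% = ₹37,836
  → ₹56,486
  Less foreign tax credit ₹31,000 → ₹25,486

Minimum tax:
  Base (adjusted book income): ₹174,200
  Exemption: ₹174,200 ≤ ₹211,000, so full ₹76,000 applies
  Base: ₹174,200 − ₹76,000 = ₹98,200
  ₹98,200 × 11% = ₹10,802

₹25,486 > ₹10,802, so the general income tax governs.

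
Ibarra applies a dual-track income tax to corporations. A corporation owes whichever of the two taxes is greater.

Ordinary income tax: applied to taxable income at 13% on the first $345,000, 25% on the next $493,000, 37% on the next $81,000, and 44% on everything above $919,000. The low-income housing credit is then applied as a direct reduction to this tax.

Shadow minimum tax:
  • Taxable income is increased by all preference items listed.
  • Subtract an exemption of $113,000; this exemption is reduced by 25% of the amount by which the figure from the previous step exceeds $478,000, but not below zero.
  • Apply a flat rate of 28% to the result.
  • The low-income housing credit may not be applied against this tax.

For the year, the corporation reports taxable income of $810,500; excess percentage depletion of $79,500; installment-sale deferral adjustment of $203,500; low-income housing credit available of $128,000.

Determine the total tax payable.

Ordinary income tax:
  $345,000 × 13% = $44,850
  $465,500 × 25% = $116,375
  → $161,225
  Less low-income housing credit $128,000 → $33,225

Shadow minimum tax:
  Adjusted income: $810,500 + $79,500 + $203,500 = $1,093,500
  Exemption: 25% × ($1,093,500 − $478,000) = $153,875 ≥ $113,000, so the exemption is fully phased out
  Base: $1,093,500 − $0 = $1,093,500
  $1,093,500 × 28% = $306,180

$306,180 > $33,225, so the shadow minimum tax is the binding amount.

$306,180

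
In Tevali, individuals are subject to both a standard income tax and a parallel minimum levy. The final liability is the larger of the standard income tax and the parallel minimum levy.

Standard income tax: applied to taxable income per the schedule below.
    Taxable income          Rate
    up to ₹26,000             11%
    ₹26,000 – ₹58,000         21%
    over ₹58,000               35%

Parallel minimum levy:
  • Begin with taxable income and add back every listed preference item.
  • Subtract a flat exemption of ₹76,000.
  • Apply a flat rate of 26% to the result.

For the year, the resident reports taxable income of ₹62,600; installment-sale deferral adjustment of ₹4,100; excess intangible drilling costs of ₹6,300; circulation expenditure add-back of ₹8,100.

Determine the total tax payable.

Standard income tax:
  ₹26,000 × 11% = ₹2,860
  ₹32,000 × 21% = ₹6,720
  ₹4,600 × 35% = ₹1,610
  → ₹11,190

Parallel minimum levy:
  Adjusted income: ₹62,600 + ₹4,100 + ₹6,300 + ₹8,100 = ₹81,100
  Less exemption ₹76,000 → base ₹5,100
  ₹5,100 × 26% = ₹1,326

₹11,190 > ₹1,326, so the standard income tax governs.

₹11,190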